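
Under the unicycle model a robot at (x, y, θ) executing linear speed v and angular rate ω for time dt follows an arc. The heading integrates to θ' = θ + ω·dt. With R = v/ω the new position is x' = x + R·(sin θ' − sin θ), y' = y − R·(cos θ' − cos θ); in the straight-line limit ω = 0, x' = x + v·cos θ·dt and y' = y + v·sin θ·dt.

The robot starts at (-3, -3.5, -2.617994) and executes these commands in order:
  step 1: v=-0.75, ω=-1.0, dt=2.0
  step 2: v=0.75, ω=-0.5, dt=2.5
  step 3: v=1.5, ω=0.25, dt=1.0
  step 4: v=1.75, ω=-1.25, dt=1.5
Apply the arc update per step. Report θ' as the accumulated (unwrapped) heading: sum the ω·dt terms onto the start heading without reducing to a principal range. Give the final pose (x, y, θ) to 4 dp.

(2.4669, -2.4025, -7.4930)

step 1: θ'=-4.6180 (R=0.7500) → pose (-1.8783, -4.0788, -4.6180)
step 2: θ'=-5.8680 (R=-1.5000) → pose (-0.9901, -2.5649, -5.8680)
step 3: θ'=-5.6180 (R=6.0000) → pose (0.2930, -1.7954, -5.6180)
step 4: θ'=-7.4930 (R=-1.4000) → pose (2.4669, -2.4025, -7.4930)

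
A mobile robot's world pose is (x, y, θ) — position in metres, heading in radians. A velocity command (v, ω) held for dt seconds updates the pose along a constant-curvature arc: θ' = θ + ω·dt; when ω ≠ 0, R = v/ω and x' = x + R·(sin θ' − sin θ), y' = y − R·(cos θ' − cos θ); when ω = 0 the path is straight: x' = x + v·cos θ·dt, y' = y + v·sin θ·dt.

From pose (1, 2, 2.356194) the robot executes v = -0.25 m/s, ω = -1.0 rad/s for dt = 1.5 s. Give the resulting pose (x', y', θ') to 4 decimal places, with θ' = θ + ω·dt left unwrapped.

(1.0121, 1.6594, 0.8562)

θ' = 2.3562 + -1.0·1.5 = 0.8562
R = v/ω = -0.25/-1.0 = 0.2500
x' = 1 + 0.2500·(sin 0.8562 − sin 2.3562) = 1.0121
y' = 2 − 0.2500·(cos 0.8562 − cos 2.3562) = 1.6594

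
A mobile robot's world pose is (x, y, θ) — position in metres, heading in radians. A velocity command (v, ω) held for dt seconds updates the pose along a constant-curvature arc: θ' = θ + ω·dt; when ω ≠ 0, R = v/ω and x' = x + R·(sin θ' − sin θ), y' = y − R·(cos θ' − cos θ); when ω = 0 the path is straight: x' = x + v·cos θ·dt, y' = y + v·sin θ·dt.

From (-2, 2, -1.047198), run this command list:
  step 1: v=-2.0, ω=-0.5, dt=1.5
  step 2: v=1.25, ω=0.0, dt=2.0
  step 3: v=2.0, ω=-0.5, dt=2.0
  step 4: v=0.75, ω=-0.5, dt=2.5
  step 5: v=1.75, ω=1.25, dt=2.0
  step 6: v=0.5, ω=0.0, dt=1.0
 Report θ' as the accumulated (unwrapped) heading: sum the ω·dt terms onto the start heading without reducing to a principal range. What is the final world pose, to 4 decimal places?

step 1: θ'=-1.7972 (R=4.0000) → pose (-2.4338, 4.8979, -1.7972)
step 2: θ'=-1.7972 (straight) → pose (-2.9950, 2.4617, -1.7972)
step 3: θ'=-2.7972 (R=-4.0000) → pose (-5.5424, -0.4055, -2.7972)
step 4: θ'=-4.0472 (R=-1.5000) → pose (-7.2291, 0.0806, -4.0472)
step 5: θ'=-1.5472 (R=1.4000) → pose (-9.7302, -0.8166, -1.5472)
step 6: θ'=-1.5472 (straight) → pose (-9.7184, -1.3164, -1.5472)

(-9.7184, -1.3164, -1.5472)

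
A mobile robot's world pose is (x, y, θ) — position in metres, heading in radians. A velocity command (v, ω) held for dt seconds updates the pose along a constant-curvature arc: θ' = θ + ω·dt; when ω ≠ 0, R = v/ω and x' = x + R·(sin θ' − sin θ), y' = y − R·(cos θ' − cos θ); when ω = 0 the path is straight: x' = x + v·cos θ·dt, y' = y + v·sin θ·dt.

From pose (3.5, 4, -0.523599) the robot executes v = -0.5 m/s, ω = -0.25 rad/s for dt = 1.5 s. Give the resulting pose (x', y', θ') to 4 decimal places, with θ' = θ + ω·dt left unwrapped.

(2.9351, 4.4866, -0.8986)

θ' = -0.5236 + -0.25·1.5 = -0.8986
R = v/ω = -0.5/-0.25 = 2.0000
x' = 3.5 + 2.0000·(sin -0.8986 − sin -0.5236) = 2.9351
y' = 4 − 2.0000·(cos -0.8986 − cos -0.5236) = 4.4866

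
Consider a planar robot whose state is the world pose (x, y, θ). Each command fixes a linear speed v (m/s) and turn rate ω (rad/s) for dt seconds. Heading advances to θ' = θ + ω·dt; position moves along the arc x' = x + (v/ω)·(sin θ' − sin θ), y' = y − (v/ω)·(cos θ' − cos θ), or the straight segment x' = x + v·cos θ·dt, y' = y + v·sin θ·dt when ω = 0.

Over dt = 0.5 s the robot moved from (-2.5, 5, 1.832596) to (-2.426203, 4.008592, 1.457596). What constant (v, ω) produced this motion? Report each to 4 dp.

Δθ = 1.457596 − 1.832596 = -0.375000
ω = Δθ/dt = -0.375000/0.5 = -0.7500
R = −Δy/(cos θ' − cos θ) = 2.6667
v = R·ω = 2.6667·-0.7500 = -2.0000

v = -2.0000, ω = -0.7500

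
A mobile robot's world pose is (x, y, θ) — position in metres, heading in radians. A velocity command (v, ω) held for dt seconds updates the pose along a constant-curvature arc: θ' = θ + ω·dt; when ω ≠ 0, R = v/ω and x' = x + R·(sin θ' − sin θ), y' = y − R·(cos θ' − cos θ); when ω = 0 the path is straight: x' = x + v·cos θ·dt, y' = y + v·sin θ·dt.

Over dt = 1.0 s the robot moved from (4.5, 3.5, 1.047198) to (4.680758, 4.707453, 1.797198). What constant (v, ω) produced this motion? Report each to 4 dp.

Δθ = 1.797198 − 1.047198 = 0.750000
ω = Δθ/dt = 0.750000/1.0 = 0.7500
R = −Δy/(cos θ' − cos θ) = 1.6667
v = R·ω = 1.6667·0.7500 = 1.2500

v = 1.2500, ω = 0.7500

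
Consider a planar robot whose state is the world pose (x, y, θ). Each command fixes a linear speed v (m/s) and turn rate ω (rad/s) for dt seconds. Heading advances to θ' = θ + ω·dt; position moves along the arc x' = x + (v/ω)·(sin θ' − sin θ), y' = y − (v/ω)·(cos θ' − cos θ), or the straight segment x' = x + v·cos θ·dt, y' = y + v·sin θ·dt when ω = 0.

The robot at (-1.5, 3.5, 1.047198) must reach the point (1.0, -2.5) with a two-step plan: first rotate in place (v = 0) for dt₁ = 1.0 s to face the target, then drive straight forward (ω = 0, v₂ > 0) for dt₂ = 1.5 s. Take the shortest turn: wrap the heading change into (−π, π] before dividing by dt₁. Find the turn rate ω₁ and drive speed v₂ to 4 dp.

ω₁ = -2.2232, v₂ = 4.3333

heading to target = atan2(-2.5−3.5, 1−-1.5) = -1.1760
Δθ = wrap(-1.1760 − 1.0472) = -2.2232; ω₁ = Δθ/dt₁ = -2.2232
distance = √((1−-1.5)² + (-2.5−3.5)²) = 6.5000; v₂ = distance/dt₂ = 4.3333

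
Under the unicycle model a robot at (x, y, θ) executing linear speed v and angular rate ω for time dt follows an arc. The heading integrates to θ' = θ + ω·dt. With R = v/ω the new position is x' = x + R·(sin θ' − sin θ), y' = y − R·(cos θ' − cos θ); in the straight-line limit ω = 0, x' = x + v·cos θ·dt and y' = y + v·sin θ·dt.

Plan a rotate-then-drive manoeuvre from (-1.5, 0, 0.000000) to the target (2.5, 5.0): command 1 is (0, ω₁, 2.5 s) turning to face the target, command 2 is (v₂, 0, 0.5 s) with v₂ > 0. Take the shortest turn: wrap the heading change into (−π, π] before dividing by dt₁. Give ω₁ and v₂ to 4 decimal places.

ω₁ = 0.3584, v₂ = 12.8062

heading to target = atan2(5−0, 2.5−-1.5) = 0.8961
Δθ = wrap(0.8961 − 0.0000) = 0.8961; ω₁ = Δθ/dt₁ = 0.3584
distance = √((2.5−-1.5)² + (5−0)²) = 6.4031; v₂ = distance/dt₂ = 12.8062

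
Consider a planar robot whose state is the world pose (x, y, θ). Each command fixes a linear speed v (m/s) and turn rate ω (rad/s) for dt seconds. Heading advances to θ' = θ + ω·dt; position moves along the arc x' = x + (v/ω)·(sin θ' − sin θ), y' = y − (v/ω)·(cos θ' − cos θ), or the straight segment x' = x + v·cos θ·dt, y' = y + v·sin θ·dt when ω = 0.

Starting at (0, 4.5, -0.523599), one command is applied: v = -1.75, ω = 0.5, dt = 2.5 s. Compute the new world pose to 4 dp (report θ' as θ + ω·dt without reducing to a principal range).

(-4.0746, 4.0854, 0.7264)

θ' = -0.5236 + 0.5·2.5 = 0.7264
R = v/ω = -1.75/0.5 = -3.5000
x' = 0 + -3.5000·(sin 0.7264 − sin -0.5236) = -4.0746
y' = 4.5 − -3.5000·(cos 0.7264 − cos -0.5236) = 4.0854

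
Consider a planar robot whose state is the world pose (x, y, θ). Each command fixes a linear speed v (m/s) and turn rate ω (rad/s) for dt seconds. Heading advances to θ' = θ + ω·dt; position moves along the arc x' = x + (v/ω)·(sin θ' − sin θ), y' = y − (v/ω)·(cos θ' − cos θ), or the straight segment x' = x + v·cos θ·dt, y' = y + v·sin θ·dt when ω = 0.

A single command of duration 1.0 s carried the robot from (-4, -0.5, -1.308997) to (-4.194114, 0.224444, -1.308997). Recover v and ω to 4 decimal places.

v = -0.7500, ω = 0.0000

Δθ = -1.308997 − -1.308997 = 0.000000
ω = Δθ/dt = 0.000000/1.0 = 0.0000
ω = 0 → v = (Δx·cos θ + Δy·sin θ)/dt = -0.7500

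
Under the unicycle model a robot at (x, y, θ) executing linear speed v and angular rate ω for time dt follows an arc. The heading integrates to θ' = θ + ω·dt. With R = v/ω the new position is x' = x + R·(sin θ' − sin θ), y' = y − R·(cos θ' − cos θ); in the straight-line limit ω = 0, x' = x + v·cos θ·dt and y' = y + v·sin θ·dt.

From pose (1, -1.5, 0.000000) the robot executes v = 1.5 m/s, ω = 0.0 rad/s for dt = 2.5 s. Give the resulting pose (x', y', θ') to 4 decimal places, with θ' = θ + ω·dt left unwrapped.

θ' = 0.0000 + 0.0·2.5 = 0.0000
ω = 0 → straight: x' = 1 + 1.5·cos(0.0000)·2.5 = 4.7500
y' = -1.5 + 1.5·sin(0.0000)·2.5 = -1.5000

(4.7500, -1.5000, 0.0000)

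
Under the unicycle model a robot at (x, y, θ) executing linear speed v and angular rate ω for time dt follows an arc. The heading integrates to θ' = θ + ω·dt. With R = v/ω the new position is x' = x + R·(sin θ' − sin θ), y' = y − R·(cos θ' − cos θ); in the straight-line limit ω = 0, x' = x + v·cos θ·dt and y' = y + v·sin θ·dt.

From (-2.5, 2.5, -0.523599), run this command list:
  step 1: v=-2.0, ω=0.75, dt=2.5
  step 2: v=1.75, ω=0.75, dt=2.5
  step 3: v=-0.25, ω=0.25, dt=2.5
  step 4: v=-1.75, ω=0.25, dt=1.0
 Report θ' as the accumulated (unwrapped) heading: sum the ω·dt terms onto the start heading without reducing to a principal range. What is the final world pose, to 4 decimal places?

(-7.1724, 5.1353, 4.1014)

step 1: θ'=1.3514 (R=-2.6667) → pose (-6.4361, 0.7710, 1.3514)
step 2: θ'=3.2264 (R=2.3333) → pose (-8.9111, 3.6037, 3.2264)
step 3: θ'=3.8514 (R=-1.0000) → pose (-8.3441, 3.8417, 3.8514)
step 4: θ'=4.1014 (R=-7.0000) → pose (-7.1724, 5.1353, 4.1014)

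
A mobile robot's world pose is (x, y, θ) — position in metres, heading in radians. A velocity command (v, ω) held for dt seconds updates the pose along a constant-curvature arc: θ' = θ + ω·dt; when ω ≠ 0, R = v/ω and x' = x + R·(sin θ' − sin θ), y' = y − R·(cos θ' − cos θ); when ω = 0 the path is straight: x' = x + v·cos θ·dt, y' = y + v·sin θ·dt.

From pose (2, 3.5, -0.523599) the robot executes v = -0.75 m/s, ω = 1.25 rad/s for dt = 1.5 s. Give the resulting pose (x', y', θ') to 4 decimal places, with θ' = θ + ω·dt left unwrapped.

θ' = -0.5236 + 1.25·1.5 = 1.3514
R = v/ω = -0.75/1.25 = -0.6000
x' = 2 + -0.6000·(sin 1.3514 − sin -0.5236) = 1.1144
y' = 3.5 − -0.6000·(cos 1.3514 − cos -0.5236) = 3.1110

(1.1144, 3.1110, 1.3514)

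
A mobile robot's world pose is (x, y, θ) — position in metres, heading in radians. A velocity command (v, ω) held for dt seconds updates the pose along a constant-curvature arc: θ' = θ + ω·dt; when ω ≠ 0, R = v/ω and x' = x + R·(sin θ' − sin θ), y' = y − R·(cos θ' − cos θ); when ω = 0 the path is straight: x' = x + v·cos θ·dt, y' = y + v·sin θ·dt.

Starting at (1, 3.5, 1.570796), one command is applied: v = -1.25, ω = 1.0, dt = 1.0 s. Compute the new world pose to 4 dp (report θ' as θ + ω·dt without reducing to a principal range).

θ' = 1.5708 + 1.0·1.0 = 2.5708
R = v/ω = -1.25/1.0 = -1.2500
x' = 1 + -1.2500·(sin 2.5708 − sin 1.5708) = 1.5746
y' = 3.5 − -1.2500·(cos 2.5708 − cos 1.5708) = 2.4482

(1.5746, 2.4482, 2.5708)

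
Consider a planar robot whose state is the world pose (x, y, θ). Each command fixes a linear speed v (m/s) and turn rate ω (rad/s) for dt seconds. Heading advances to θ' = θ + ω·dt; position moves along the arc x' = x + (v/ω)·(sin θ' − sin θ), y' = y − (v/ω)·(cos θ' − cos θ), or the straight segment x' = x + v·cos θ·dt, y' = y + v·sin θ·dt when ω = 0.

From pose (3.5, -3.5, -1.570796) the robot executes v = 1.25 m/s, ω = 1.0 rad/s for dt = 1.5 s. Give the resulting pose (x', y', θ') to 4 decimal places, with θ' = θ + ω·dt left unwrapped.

θ' = -1.5708 + 1.0·1.5 = -0.0708
R = v/ω = 1.25/1.0 = 1.2500
x' = 3.5 + 1.2500·(sin -0.0708 − sin -1.5708) = 4.6616
y' = -3.5 − 1.2500·(cos -0.0708 − cos -1.5708) = -4.7469

(4.6616, -4.7469, -0.0708)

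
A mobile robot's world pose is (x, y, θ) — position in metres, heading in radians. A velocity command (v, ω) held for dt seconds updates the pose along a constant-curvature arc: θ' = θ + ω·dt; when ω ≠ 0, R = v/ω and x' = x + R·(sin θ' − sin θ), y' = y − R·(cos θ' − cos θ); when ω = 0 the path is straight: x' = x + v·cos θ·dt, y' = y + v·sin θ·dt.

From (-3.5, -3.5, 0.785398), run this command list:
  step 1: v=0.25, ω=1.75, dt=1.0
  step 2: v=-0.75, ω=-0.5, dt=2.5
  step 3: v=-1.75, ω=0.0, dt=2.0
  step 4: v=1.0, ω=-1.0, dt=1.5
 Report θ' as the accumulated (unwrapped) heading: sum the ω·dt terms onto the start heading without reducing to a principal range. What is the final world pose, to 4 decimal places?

(-2.7478, -7.5995, -0.2146)

step 1: θ'=2.5354 (R=0.1429) → pose (-3.5196, -3.2816, 2.5354)
step 2: θ'=1.2854 (R=1.5000) → pose (-2.9349, -4.9366, 1.2854)
step 3: θ'=1.2854 (straight) → pose (-3.9203, -8.2950, 1.2854)
step 4: θ'=-0.2146 (R=-1.0000) → pose (-2.7478, -7.5995, -0.2146)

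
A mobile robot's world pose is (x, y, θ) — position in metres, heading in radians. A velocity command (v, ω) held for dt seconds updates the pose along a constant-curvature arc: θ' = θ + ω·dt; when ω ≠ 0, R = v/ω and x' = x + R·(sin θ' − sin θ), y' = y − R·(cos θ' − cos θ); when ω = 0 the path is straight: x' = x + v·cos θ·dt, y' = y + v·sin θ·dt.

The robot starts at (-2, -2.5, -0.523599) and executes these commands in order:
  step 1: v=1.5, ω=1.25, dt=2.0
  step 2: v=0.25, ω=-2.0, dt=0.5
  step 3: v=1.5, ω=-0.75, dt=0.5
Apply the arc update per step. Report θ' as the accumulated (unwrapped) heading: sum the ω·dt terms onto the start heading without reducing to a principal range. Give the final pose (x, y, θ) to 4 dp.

step 1: θ'=1.9764 (R=1.2000) → pose (-0.2974, -0.9873, 1.9764)
step 2: θ'=0.9764 (R=-0.1250) → pose (-0.2861, -0.8680, 0.9764)
step 3: θ'=0.6014 (R=-2.0000) → pose (0.2393, -0.3389, 0.6014)

(0.2393, -0.3389, 0.6014)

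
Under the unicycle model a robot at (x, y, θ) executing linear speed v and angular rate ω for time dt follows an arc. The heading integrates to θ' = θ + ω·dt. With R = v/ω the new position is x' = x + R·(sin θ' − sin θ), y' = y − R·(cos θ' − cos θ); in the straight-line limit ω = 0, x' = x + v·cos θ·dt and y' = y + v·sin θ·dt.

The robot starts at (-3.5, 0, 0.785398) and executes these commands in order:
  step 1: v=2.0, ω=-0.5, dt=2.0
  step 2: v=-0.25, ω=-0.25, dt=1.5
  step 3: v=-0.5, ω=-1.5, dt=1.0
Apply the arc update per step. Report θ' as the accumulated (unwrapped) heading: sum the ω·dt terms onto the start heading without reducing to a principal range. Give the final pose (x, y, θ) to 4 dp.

(-0.2669, 1.6681, -2.0896)

step 1: θ'=-0.2146 (R=-4.0000) → pose (0.1803, 1.0798, -0.2146)
step 2: θ'=-0.5896 (R=1.0000) → pose (-0.1628, 1.2257, -0.5896)
step 3: θ'=-2.0896 (R=0.3333) → pose (-0.2669, 1.6681, -2.0896)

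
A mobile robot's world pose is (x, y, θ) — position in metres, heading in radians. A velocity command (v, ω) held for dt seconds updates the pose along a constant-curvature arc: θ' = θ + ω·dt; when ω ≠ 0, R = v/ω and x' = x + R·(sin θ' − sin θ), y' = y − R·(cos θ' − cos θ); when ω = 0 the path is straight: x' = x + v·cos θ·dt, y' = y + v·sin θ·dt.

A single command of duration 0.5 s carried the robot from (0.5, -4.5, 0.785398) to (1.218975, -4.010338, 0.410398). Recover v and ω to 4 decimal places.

v = 1.7500, ω = -0.7500

Δθ = 0.410398 − 0.785398 = -0.375000
ω = Δθ/dt = -0.375000/0.5 = -0.7500
R = Δx/(sin θ' − sin θ) = -2.3333
v = R·ω = -2.3333·-0.7500 = 1.7500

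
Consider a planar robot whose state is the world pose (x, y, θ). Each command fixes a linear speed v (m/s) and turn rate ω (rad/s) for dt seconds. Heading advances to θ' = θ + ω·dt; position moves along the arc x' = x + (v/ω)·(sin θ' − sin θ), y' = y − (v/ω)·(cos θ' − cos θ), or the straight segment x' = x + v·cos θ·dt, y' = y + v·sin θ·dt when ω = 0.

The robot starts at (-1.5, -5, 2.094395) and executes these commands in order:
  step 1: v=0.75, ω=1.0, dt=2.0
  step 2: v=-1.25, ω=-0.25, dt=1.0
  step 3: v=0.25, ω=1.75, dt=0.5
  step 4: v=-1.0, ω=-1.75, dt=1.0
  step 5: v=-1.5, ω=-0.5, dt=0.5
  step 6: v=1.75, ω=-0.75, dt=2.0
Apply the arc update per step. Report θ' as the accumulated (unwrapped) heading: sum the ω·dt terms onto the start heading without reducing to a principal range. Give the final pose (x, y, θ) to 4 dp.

(-1.8179, -0.8528, 1.2194)

step 1: θ'=4.0944 (R=0.7500) → pose (-2.7608, -4.9404, 4.0944)
step 2: θ'=3.8444 (R=5.0000) → pose (-1.9174, -4.0223, 3.8444)
step 3: θ'=4.7194 (R=0.1429) → pose (-1.9679, -4.1323, 4.7194)
step 4: θ'=2.9694 (R=0.5714) → pose (-1.2986, -3.5653, 2.9694)
step 5: θ'=2.7194 (R=3.0000) → pose (-0.5833, -3.7844, 2.7194)
step 6: θ'=1.2194 (R=-2.3333) → pose (-1.8179, -0.8528, 1.2194)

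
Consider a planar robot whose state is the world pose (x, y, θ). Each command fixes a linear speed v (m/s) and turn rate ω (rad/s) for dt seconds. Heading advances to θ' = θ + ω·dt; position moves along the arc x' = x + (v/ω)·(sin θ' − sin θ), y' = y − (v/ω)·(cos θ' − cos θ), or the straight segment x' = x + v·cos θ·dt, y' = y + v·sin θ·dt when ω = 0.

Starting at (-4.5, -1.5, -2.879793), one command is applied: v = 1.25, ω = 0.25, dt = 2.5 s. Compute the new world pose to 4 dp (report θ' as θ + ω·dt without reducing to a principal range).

(-7.0812, -3.1702, -2.2548)

θ' = -2.8798 + 0.25·2.5 = -2.2548
R = v/ω = 1.25/0.25 = 5.0000
x' = -4.5 + 5.0000·(sin -2.2548 − sin -2.8798) = -7.0812
y' = -1.5 − 5.0000·(cos -2.2548 − cos -2.8798) = -3.1702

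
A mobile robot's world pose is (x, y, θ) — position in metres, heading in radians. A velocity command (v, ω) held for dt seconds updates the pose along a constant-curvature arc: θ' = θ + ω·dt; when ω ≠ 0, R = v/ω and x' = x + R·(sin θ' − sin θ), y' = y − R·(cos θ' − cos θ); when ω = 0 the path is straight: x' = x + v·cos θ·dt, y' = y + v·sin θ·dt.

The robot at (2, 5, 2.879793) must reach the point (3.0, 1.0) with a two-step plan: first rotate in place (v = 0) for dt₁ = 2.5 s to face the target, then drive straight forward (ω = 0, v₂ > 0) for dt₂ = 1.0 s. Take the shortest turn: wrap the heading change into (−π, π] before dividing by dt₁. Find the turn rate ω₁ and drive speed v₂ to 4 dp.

ω₁ = 0.8310, v₂ = 4.1231

heading to target = atan2(1−5, 3−2) = -1.3258
Δθ = wrap(-1.3258 − 2.8798) = 2.0776; ω₁ = Δθ/dt₁ = 0.8310
distance = √((3−2)² + (1−5)²) = 4.1231; v₂ = distance/dt₂ = 4.1231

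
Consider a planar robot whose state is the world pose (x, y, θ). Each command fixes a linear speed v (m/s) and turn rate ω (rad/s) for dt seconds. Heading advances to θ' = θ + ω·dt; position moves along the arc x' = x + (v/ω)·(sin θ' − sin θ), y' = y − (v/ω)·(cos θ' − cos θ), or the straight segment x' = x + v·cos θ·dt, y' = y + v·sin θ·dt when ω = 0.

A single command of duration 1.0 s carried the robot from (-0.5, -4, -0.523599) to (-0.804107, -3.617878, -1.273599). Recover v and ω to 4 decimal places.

Δθ = -1.273599 − -0.523599 = -0.750000
ω = Δθ/dt = -0.750000/1.0 = -0.7500
R = −Δy/(cos θ' − cos θ) = 0.6667
v = R·ω = 0.6667·-0.7500 = -0.5000

v = -0.5000, ω = -0.7500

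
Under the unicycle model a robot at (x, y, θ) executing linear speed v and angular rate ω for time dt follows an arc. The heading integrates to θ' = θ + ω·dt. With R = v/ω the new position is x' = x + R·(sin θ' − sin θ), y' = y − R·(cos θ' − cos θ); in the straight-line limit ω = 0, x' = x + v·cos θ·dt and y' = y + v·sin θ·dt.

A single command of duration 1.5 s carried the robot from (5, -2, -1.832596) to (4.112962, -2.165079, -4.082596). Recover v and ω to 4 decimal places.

v = 0.7500, ω = -1.5000

Δθ = -4.082596 − -1.832596 = -2.250000
ω = Δθ/dt = -2.250000/1.5 = -1.5000
R = Δx/(sin θ' − sin θ) = -0.5000
v = R·ω = -0.5000·-1.5000 = 0.7500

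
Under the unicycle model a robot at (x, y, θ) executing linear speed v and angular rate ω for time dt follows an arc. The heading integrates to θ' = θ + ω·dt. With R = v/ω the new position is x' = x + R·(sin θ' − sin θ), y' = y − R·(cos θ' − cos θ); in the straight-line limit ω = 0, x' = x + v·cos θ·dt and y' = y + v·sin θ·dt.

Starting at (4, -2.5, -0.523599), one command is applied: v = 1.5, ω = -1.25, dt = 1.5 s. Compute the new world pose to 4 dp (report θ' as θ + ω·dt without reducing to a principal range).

θ' = -0.5236 + -1.25·1.5 = -2.3986
R = v/ω = 1.5/-1.25 = -1.2000
x' = 4 + -1.2000·(sin -2.3986 − sin -0.5236) = 4.2118
y' = -2.5 − -1.2000·(cos -2.3986 − cos -0.5236) = -4.4230

(4.2118, -4.4230, -2.3986)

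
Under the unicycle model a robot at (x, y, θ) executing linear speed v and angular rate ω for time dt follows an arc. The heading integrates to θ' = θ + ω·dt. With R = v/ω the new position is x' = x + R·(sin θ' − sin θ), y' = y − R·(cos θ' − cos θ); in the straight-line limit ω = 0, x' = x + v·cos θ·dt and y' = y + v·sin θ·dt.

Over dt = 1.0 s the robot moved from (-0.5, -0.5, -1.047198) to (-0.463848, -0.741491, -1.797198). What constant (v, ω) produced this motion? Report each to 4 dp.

Δθ = -1.797198 − -1.047198 = -0.750000
ω = Δθ/dt = -0.750000/1.0 = -0.7500
R = −Δy/(cos θ' − cos θ) = -0.3333
v = R·ω = -0.3333·-0.7500 = 0.2500

v = 0.2500, ω = -0.7500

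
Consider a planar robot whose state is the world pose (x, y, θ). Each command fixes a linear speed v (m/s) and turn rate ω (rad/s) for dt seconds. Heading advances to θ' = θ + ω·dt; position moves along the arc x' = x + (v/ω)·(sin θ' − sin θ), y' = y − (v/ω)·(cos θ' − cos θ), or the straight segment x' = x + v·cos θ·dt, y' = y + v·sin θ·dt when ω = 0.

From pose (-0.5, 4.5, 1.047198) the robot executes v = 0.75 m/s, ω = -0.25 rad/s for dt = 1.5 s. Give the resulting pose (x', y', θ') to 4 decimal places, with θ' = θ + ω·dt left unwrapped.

(0.2300, 5.3474, 0.6722)

θ' = 1.0472 + -0.25·1.5 = 0.6722
R = v/ω = 0.75/-0.25 = -3.0000
x' = -0.5 + -3.0000·(sin 0.6722 − sin 1.0472) = 0.2300
y' = 4.5 − -3.0000·(cos 0.6722 − cos 1.0472) = 5.3474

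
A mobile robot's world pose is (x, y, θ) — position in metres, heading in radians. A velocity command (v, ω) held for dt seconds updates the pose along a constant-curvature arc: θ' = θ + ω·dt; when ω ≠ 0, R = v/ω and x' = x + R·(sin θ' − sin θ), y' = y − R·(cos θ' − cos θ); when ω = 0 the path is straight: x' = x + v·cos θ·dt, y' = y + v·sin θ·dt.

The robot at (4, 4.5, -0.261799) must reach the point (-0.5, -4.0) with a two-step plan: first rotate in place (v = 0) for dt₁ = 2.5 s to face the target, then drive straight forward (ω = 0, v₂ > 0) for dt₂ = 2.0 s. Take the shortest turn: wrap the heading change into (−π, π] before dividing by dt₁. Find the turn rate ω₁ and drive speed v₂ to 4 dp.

heading to target = atan2(-4−4.5, -0.5−4) = -2.0577
Δθ = wrap(-2.0577 − -0.2618) = -1.7959; ω₁ = Δθ/dt₁ = -0.7184
distance = √((-0.5−4)² + (-4−4.5)²) = 9.6177; v₂ = distance/dt₂ = 4.8088

ω₁ = -0.7184, v₂ = 4.8088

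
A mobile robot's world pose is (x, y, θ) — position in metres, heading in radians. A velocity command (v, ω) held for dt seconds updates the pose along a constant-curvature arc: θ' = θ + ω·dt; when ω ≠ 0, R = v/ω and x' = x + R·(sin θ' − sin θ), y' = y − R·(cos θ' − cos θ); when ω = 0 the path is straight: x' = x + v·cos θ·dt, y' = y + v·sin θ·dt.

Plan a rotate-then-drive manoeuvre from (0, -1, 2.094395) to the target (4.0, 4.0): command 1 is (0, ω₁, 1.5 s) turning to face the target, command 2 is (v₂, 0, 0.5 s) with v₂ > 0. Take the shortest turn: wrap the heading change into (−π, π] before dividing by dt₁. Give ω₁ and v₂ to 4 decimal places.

ω₁ = -0.7989, v₂ = 12.8062

heading to target = atan2(4−-1, 4−0) = 0.8961
Δθ = wrap(0.8961 − 2.0944) = -1.1983; ω₁ = Δθ/dt₁ = -0.7989
distance = √((4−0)² + (4−-1)²) = 6.4031; v₂ = distance/dt₂ = 12.8062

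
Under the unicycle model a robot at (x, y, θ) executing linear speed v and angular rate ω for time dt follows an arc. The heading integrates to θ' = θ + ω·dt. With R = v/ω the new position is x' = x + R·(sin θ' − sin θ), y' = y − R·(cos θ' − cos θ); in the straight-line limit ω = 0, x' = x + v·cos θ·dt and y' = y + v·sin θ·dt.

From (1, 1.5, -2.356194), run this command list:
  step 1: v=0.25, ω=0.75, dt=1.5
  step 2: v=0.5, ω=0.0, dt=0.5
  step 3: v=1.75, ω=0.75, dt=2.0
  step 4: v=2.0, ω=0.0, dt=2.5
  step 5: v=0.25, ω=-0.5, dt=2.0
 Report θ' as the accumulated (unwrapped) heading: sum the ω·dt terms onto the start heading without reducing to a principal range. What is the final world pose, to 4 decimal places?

step 1: θ'=-1.2312 (R=0.3333) → pose (0.9214, 1.1533, -1.2312)
step 2: θ'=-1.2312 (straight) → pose (1.0047, 0.9175, -1.2312)
step 3: θ'=0.2688 (R=2.3333) → pose (3.8244, -0.5547, 0.2688)
step 4: θ'=0.2688 (straight) → pose (8.6449, 0.7732, 0.2688)
step 5: θ'=-0.7312 (R=-0.5000) → pose (9.1116, 0.6633, -0.7312)

(9.1116, 0.6633, -0.7312)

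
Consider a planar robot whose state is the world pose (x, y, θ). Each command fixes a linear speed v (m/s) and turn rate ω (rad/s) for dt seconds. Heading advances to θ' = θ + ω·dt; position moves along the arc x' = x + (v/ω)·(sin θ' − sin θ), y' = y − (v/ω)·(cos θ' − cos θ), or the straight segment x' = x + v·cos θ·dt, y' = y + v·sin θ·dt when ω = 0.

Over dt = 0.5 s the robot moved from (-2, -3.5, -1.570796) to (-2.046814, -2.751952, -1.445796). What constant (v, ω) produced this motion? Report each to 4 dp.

v = -1.5000, ω = 0.2500

Δθ = -1.445796 − -1.570796 = 0.125000
ω = Δθ/dt = 0.125000/0.5 = 0.2500
R = −Δy/(cos θ' − cos θ) = -6.0000
v = R·ω = -6.0000·0.2500 = -1.5000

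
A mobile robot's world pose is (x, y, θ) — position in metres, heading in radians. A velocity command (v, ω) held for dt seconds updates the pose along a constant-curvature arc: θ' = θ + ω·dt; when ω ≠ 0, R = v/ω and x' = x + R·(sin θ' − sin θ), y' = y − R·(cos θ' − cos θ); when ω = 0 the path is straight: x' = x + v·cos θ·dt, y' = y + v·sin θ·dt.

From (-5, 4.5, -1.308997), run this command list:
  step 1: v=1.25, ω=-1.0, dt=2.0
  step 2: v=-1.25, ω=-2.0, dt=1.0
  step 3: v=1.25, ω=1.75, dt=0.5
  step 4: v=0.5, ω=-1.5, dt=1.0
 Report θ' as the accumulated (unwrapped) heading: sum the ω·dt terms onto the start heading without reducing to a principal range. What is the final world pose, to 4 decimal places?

step 1: θ'=-3.3090 (R=-1.2500) → pose (-6.4157, 2.9440, -3.3090)
step 2: θ'=-5.3090 (R=0.6250) → pose (-6.0028, 1.9765, -5.3090)
step 3: θ'=-4.4340 (R=0.7143) → pose (-5.9069, 2.5741, -4.4340)
step 4: θ'=-5.9340 (R=-0.3333) → pose (-5.7004, 2.9790, -5.9340)

(-5.7004, 2.9790, -5.9340)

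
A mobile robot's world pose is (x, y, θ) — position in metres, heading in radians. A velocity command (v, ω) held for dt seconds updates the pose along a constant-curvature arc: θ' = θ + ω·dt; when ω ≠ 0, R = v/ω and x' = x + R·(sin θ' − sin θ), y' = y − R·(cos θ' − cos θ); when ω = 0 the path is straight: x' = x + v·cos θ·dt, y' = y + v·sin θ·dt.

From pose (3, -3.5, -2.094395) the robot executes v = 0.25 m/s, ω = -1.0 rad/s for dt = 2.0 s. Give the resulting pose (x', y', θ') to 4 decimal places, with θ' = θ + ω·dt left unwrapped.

(2.5797, -3.5199, -4.0944)

θ' = -2.0944 + -1.0·2.0 = -4.0944
R = v/ω = 0.25/-1.0 = -0.2500
x' = 3 + -0.2500·(sin -4.0944 − sin -2.0944) = 2.5797
y' = -3.5 − -0.2500·(cos -4.0944 − cos -2.0944) = -3.5199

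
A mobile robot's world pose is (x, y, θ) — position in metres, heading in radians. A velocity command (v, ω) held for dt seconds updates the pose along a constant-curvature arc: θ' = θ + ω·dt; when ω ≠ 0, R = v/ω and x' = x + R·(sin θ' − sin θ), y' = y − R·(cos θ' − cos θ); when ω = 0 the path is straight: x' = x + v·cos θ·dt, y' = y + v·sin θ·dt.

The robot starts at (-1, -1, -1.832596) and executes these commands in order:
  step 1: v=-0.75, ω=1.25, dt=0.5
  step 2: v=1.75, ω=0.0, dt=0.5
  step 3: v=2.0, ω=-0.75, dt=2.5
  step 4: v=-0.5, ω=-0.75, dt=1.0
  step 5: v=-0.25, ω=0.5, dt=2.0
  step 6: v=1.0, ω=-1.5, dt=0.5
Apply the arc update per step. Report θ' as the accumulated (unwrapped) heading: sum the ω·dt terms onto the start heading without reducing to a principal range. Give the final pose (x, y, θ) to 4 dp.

step 1: θ'=-1.2076 (R=-0.6000) → pose (-1.0187, -0.6315, -1.2076)
step 2: θ'=-1.2076 (straight) → pose (-0.7078, -1.4495, -1.2076)
step 3: θ'=-3.0826 (R=-2.6667) → pose (-3.0433, -5.0589, -3.0826)
step 4: θ'=-3.8326 (R=0.6667) → pose (-2.5791, -5.2106, -3.8326)
step 5: θ'=-2.8326 (R=-0.5000) → pose (-2.1084, -5.3017, -2.8326)
step 6: θ'=-3.5826 (R=-0.6667) → pose (-2.5957, -5.2694, -3.5826)

(-2.5957, -5.2694, -3.5826)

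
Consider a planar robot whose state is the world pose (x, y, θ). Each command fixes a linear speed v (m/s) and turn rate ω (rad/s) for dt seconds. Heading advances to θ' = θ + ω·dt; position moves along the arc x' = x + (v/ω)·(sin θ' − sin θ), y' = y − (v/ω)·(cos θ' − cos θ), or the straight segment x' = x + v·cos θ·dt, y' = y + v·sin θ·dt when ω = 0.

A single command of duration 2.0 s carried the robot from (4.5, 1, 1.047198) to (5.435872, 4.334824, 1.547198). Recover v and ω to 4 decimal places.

v = 1.7500, ω = 0.2500

Δθ = 1.547198 − 1.047198 = 0.500000
ω = Δθ/dt = 0.500000/2.0 = 0.2500
R = −Δy/(cos θ' − cos θ) = 7.0000
v = R·ω = 7.0000·0.2500 = 1.7500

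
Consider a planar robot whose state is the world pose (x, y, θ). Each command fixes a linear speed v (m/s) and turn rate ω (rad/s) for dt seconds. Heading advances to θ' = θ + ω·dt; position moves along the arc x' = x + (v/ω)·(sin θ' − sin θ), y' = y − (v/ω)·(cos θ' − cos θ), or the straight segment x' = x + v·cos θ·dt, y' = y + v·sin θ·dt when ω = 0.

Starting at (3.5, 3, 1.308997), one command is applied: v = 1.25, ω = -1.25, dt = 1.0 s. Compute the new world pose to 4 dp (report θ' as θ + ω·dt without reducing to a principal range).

θ' = 1.3090 + -1.25·1.0 = 0.0590
R = v/ω = 1.25/-1.25 = -1.0000
x' = 3.5 + -1.0000·(sin 0.0590 − sin 1.3090) = 4.4070
y' = 3 − -1.0000·(cos 0.0590 − cos 1.3090) = 3.7394

(4.4070, 3.7394, 0.0590)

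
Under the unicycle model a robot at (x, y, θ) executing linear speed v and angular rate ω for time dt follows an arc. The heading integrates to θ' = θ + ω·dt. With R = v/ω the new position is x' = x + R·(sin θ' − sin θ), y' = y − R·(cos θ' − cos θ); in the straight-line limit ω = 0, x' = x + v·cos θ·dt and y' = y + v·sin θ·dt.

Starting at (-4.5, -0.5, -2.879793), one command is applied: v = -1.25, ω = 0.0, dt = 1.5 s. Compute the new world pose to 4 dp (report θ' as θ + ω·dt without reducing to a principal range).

(-2.6889, -0.0147, -2.8798)

θ' = -2.8798 + 0.0·1.5 = -2.8798
ω = 0 → straight: x' = -4.5 + -1.25·cos(-2.8798)·1.5 = -2.6889
y' = -0.5 + -1.25·sin(-2.8798)·1.5 = -0.0147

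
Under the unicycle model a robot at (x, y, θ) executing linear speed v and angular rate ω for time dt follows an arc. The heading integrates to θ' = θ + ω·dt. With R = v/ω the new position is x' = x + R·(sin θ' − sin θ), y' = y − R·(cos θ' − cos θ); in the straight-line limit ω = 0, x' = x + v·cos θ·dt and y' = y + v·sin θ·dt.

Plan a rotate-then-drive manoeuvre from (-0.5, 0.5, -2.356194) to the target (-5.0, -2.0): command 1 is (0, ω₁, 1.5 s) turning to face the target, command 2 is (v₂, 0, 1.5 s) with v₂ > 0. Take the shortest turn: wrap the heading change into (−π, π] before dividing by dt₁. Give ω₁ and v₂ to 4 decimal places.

ω₁ = -0.1855, v₂ = 3.4319

heading to target = atan2(-2−0.5, -5−-0.5) = -2.6345
Δθ = wrap(-2.6345 − -2.3562) = -0.2783; ω₁ = Δθ/dt₁ = -0.1855
distance = √((-5−-0.5)² + (-2−0.5)²) = 5.1478; v₂ = distance/dt₂ = 3.4319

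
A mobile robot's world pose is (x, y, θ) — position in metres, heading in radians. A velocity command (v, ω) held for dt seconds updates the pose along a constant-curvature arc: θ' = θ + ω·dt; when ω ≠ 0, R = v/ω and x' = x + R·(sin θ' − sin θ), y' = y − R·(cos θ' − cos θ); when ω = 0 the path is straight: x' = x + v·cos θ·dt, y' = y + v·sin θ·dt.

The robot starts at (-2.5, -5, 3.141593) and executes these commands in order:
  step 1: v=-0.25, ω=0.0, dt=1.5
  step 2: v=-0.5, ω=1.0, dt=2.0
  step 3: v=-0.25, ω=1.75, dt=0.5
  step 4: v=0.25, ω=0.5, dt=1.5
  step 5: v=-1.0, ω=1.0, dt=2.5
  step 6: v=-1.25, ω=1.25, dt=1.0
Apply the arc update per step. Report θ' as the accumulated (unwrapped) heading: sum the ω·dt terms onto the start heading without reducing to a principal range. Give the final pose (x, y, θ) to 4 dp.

step 1: θ'=3.1416 (straight) → pose (-2.1250, -5.0000, 3.1416)
step 2: θ'=5.1416 (R=-0.5000) → pose (-1.6704, -4.2919, 5.1416)
step 3: θ'=6.0166 (R=-0.1429) → pose (-1.7626, -4.2136, 6.0166)
step 4: θ'=6.7666 (R=0.5000) → pose (-1.3985, -4.1739, 6.7666)
step 5: θ'=9.2666 (R=-1.0000) → pose (-1.0912, -6.0469, 9.2666)
step 6: θ'=10.5166 (R=-1.0000) → pose (-0.0462, -5.5202, 10.5166)

(-0.0462, -5.5202, 10.5166)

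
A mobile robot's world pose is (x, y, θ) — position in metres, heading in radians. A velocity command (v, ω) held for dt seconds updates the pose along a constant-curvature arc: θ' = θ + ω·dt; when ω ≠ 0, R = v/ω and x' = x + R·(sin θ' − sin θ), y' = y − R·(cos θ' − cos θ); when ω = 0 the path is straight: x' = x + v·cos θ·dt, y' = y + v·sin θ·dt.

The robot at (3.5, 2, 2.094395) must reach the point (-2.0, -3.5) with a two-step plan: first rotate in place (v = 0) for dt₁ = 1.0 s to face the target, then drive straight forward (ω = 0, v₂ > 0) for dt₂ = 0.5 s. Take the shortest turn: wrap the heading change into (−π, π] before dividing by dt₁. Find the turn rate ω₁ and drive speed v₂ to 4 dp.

ω₁ = 1.8326, v₂ = 15.5563

heading to target = atan2(-3.5−2, -2−3.5) = -2.3562
Δθ = wrap(-2.3562 − 2.0944) = 1.8326; ω₁ = Δθ/dt₁ = 1.8326
distance = √((-2−3.5)² + (-3.5−2)²) = 7.7782; v₂ = distance/dt₂ = 15.5563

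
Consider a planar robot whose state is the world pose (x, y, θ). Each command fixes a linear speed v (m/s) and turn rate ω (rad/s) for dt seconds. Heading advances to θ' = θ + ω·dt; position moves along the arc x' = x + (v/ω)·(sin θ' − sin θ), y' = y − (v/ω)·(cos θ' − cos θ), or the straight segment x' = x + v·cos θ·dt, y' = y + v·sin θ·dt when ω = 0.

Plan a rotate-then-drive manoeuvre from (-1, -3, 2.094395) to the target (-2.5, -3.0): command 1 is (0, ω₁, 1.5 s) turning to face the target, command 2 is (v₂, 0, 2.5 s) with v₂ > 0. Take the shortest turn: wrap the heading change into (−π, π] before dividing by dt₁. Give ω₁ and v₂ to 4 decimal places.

heading to target = atan2(-3−-3, -2.5−-1) = 3.1416
Δθ = wrap(3.1416 − 2.0944) = 1.0472; ω₁ = Δθ/dt₁ = 0.6981
distance = √((-2.5−-1)² + (-3−-3)²) = 1.5000; v₂ = distance/dt₂ = 0.6000

ω₁ = 0.6981, v₂ = 0.6000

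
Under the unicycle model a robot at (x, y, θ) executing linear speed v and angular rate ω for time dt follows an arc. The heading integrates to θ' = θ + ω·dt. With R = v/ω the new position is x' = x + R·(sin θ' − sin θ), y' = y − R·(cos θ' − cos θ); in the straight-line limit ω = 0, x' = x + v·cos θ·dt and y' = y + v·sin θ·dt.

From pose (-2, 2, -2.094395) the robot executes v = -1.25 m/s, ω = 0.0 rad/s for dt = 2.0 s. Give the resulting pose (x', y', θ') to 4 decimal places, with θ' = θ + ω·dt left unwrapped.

θ' = -2.0944 + 0.0·2.0 = -2.0944
ω = 0 → straight: x' = -2 + -1.25·cos(-2.0944)·2.0 = -0.7500
y' = 2 + -1.25·sin(-2.0944)·2.0 = 4.1651

(-0.7500, 4.1651, -2.0944)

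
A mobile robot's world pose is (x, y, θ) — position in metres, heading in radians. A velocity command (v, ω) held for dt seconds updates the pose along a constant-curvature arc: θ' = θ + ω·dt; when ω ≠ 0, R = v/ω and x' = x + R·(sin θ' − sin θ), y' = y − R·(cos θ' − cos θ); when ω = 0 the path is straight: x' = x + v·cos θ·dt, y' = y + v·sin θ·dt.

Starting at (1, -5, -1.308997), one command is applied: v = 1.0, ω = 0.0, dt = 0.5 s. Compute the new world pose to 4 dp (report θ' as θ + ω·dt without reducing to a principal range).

(1.1294, -5.4830, -1.3090)

θ' = -1.3090 + 0.0·0.5 = -1.3090
ω = 0 → straight: x' = 1 + 1.0·cos(-1.3090)·0.5 = 1.1294
y' = -5 + 1.0·sin(-1.3090)·0.5 = -5.4830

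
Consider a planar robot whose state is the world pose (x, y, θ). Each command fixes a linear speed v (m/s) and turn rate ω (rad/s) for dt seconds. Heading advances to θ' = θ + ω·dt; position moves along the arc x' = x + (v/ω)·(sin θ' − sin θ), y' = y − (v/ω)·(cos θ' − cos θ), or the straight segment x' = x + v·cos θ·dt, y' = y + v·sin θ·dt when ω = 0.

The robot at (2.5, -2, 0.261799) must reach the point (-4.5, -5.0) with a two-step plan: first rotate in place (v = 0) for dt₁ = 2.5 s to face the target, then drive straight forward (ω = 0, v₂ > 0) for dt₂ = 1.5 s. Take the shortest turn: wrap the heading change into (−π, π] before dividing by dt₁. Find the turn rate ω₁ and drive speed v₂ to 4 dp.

heading to target = atan2(-5−-2, -4.5−2.5) = -2.7367
Δθ = wrap(-2.7367 − 0.2618) = -2.9985; ω₁ = Δθ/dt₁ = -1.1994
distance = √((-4.5−2.5)² + (-5−-2)²) = 7.6158; v₂ = distance/dt₂ = 5.0772

ω₁ = -1.1994, v₂ = 5.0772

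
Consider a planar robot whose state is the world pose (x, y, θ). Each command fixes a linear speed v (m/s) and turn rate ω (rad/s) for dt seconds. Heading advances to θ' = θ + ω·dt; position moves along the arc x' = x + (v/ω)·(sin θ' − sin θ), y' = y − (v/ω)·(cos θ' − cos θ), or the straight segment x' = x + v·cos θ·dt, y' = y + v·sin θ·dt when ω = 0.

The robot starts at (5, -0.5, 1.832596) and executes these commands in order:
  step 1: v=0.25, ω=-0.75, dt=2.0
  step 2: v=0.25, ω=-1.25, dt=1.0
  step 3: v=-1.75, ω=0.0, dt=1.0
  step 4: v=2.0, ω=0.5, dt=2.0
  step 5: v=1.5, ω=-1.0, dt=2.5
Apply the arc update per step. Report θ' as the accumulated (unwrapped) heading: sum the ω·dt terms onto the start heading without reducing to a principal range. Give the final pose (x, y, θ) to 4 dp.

step 1: θ'=0.3326 (R=-0.3333) → pose (5.2131, -0.0987, 0.3326)
step 2: θ'=-0.9174 (R=-0.2000) → pose (5.4372, -0.1661, -0.9174)
step 3: θ'=-0.9174 (straight) → pose (4.3735, 1.2234, -0.9174)
step 4: θ'=0.0826 (R=4.0000) → pose (7.8796, -0.3314, 0.0826)
step 5: θ'=-2.4174 (R=-1.5000) → pose (8.9971, -2.9498, -2.4174)

(8.9971, -2.9498, -2.4174)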